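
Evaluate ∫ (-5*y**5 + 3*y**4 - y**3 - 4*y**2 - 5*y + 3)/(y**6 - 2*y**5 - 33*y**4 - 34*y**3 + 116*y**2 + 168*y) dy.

log(y)/56 - 25801*log(y - 7)/9450 + 143*log(y - 2)/800 + 6319*log(y + 2)/864 - 489*log(y + 3)/50 + 71/(24*y + 48) + C

Factor the denominator: y*(y - 7)*(y - 2)*(y + 2)**2*(y + 3).
Partial-fraction decomposition: -489/(50*(y + 3)) + 6319/(864*(y + 2)) - 71/(24*(y + 2)**2) + 143/(800*(y - 2)) - 25801/(9450*(y - 7)) + 1/(56*y).
Integrate each term; A/(y−a) gives A·log|y−a|; A/(y−a)² gives −A/(y−a).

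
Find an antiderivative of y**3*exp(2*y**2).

Let u = y², du = 2y dy; rewrite as (1/2)∫ u^1·exp(2u) du.
Now integrate by parts 1 time.

(2*y**2 - 1)*exp(2*y**2)/8 + C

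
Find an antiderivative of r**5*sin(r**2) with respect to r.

Let u = r², du = 2r dr; rewrite as (1/2)∫ u^2·sin(1u) du.
Now integrate by parts 2 times.

-r**4*cos(r**2)/2 + r**2*sin(r**2) + cos(r**2) + C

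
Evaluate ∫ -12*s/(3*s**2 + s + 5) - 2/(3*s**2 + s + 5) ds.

Let u = 3*s**2 + s + 5, so du = (6*s + 1) ds.
Rewriting, the integral becomes -2·∫ 1/u du = -2·log(u).
Substituting back, u = 3*s**2 + s + 5.

-2*log(3*s**2 + s + 5) + C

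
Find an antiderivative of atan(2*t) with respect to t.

Use integration by parts with u = arctan(2*t), dv = dt.
Then du = 2/(4*t**2 + 1) dt.

t*atan(2*t) - log(4*t**2 + 1)/4 + C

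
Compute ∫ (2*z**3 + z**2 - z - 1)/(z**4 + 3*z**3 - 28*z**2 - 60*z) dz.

log(z)/60 + 269*log(z - 5)/385 - 11*log(z + 2)/56 + 391*log(z + 6)/264 + C

Factor the denominator: z*(z - 5)*(z + 2)*(z + 6).
Partial-fraction decomposition: 391/(264*(z + 6)) - 11/(56*(z + 2)) + 269/(385*(z - 5)) + 1/(60*z).
Integrate each term: A/(z−a) contributes A·log|z−a|.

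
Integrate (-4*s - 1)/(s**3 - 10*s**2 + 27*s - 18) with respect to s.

-5*log(s - 6)/3 + 13*log(s - 3)/6 - log(s - 1)/2 + C

Factor the denominator: (s - 6)*(s - 3)*(s - 1).
Partial-fraction decomposition: -1/(2*(s - 1)) + 13/(6*(s - 3)) - 5/(3*(s - 6)).
Integrate each term: A/(s−a) contributes A·log|s−a|.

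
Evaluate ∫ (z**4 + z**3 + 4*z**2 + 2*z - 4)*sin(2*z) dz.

Use integration by parts with u = z**4 + z**3 + 4*z**2 + 2*z - 4, dv = sin(2*z) dz, so v = -cos(2*z)/2.
Apply parts 4 times (tabular method): alternate signs, differentiate u down to 0, integrate dv up.

-z**4*cos(2*z)/2 + z**3*sin(2*z) - z**3*cos(2*z)/2 + 3*z**2*sin(2*z)/4 - z**2*cos(2*z)/2 + z*sin(2*z)/2 - z*cos(2*z)/4 + sin(2*z)/8 + 9*cos(2*z)/4 + C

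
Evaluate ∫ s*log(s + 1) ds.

Use integration by parts with u = log(s + 1), dv = s ds.
Then du = 1/(s + 1) ds and v = s**2/2.

s**2*log(s + 1)/2 - s**2/4 + s/2 - log(s + 1)/2 + C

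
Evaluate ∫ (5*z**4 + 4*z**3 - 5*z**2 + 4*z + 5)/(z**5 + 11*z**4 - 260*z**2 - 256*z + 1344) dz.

1477*log(z - 4)/1760 - 35*log(z - 2)/288 + 311*log(z + 4)/96 - 5417*log(z + 6)/160 + 3455*log(z + 7)/99 + C

Factor the denominator: (z - 4)*(z - 2)*(z + 4)*(z + 6)*(z + 7).
Partial-fraction decomposition: 3455/(99*(z + 7)) - 5417/(160*(z + 6)) + 311/(96*(z + 4)) - 35/(288*(z - 2)) + 1477/(1760*(z - 4)).
Integrate each term: A/(z−a) contributes A·log|z−a|.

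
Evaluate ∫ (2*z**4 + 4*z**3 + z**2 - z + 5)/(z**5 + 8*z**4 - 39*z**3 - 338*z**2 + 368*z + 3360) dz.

Factor the denominator: (z - 5)*(z - 4)*(z + 4)*(z + 6)*(z + 7).
Partial-fraction decomposition: 3491/(396*(z + 7)) - 355/(44*(z + 6)) + 281/(432*(z + 4)) - 157/(176*(z - 4)) + 1775/(1188*(z - 5)).
Integrate each term: A/(z−a) contributes A·log|z−a|.

1775*log(z - 5)/1188 - 157*log(z - 4)/176 + 281*log(z + 4)/432 - 355*log(z + 6)/44 + 3491*log(z + 7)/396 + C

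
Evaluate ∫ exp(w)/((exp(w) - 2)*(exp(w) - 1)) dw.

log(exp(w) - 2) - log(exp(w) - 1) + C

Let u = e^w, du = e^w dw.
The integral becomes ∫ du/((u-2)(u-1)); decompose into partial fractions.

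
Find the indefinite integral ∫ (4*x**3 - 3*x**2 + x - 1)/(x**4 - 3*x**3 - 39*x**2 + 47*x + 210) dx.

Factor the denominator: (x - 7)*(x - 3)*(x + 2)*(x + 5).
Partial-fraction decomposition: 581/(288*(x + 5)) - 47/(135*(x + 2)) - 83/(160*(x - 3)) + 1231/(432*(x - 7)).
Integrate each term: A/(x−a) contributes A·log|x−a|.

1231*log(x - 7)/432 - 83*log(x - 3)/160 - 47*log(x + 2)/135 + 581*log(x + 5)/288 + C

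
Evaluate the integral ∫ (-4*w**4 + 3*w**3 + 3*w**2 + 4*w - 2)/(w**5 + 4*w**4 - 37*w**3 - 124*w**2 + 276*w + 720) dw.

-1016*log(w - 5)/693 + 103*log(w - 3)/315 - 43*log(w + 2)/140 + 593*log(w + 4)/126 - 2875*log(w + 6)/396 + C

Factor the denominator: (w - 5)*(w - 3)*(w + 2)*(w + 4)*(w + 6).
Partial-fraction decomposition: -2875/(396*(w + 6)) + 593/(126*(w + 4)) - 43/(140*(w + 2)) + 103/(315*(w - 3)) - 1016/(693*(w - 5)).
Integrate each term: A/(w−a) contributes A·log|w−a|.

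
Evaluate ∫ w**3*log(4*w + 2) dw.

Use integration by parts with u = log(4*w + 2), dv = w**3 dw.
Then du = 4/(4*w + 2) dw and v = w**4/4.

w**4*log(4*w + 2)/4 - w**4/16 + w**3/24 - w**2/32 + w/32 - log(2*w + 1)/64 + C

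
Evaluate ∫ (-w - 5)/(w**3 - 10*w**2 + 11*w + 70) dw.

Factor the denominator: (w - 7)*(w - 5)*(w + 2).
Partial-fraction decomposition: -1/(21*(w + 2)) + 5/(7*(w - 5)) - 2/(3*(w - 7)).
Integrate each term: A/(w−a) contributes A·log|w−a|.

-2*log(w - 7)/3 + 5*log(w - 5)/7 - log(w + 2)/21 + C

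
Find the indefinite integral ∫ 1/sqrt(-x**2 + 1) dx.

asin(x) + C

Substitute x = sin(θ), so dx = cos(θ) dθ and the radical becomes sqrt(-x**2 + 1) = cos(θ) by the Pythagorean identity.
Integrate the resulting trig expression in θ, then back-substitute θ = asin(x), sin(θ) = x, cos(θ) = sqrt(-x**2 + 1) (absorbing any constant into C).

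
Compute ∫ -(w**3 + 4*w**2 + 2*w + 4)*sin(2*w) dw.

w**3*cos(2*w)/2 - 3*w**2*sin(2*w)/4 + 2*w**2*cos(2*w) - 2*w*sin(2*w) + w*cos(2*w)/4 - sin(2*w)/8 + cos(2*w) + C

Use integration by parts with u = w**3 + 4*w**2 + 2*w + 4, dv = -sin(2*w) dw, so v = cos(2*w)/2.
Apply parts 3 times (tabular method): alternate signs, differentiate u down to 0, integrate dv up.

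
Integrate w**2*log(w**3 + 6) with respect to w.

w**3*log(w**3 + 6)/3 - w**3/3 + 2*log(w**3 + 6) + C

Let u = w**3 + 6, so du = (3*w**2) dw.
The integral becomes (1/3)·∫ log(u) du; integrate by parts with u′=log(u), dv′=du.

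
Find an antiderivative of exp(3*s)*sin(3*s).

exp(3*s)*sin(3*s)/6 - exp(3*s)*cos(3*s)/6 + C

Let I denote the integral. Integrate by parts with u = sin(3*s), dv = exp(3*s) ds, so v = exp(3*s)/3: I = exp(3*s)*sin(3*s)/3 − ∫ exp(3*s)*cos(3*s) ds.
Apply parts again with u = cos(3*s), dv = exp(3*s) ds: ∫ exp(3*s)*cos(3*s) ds = exp(3*s)*cos(3*s)/3 + I. Substituting back brings back I: I = exp(3*s)*sin(3*s)/3 - exp(3*s)*cos(3*s)/3 − I.
Solving for I: (1 + 1)·I equals the remaining terms, so I = (1/2)·(exp(3*s)*sin(3*s)/3 - exp(3*s)*cos(3*s)/3).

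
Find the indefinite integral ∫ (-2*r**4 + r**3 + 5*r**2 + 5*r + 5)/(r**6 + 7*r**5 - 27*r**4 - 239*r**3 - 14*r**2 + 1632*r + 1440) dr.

Factor the denominator: (r - 5)*(r - 3)*(r + 1)*(r + 4)**2*(r + 6).
Partial-fraction decomposition: 2653/(1980*(r + 6)) - 8647/(6804*(r + 4)) + 73/(54*(r + 4)**2) + 1/(540*(r + 1)) + 5/(252*(r - 3)) - 485/(5346*(r - 5)).
Integrate each term; A/(r−a) gives A·log|r−a|; A/(r−a)² gives −A/(r−a).

-485*log(r - 5)/5346 + 5*log(r - 3)/252 + log(r + 1)/540 - 8647*log(r + 4)/6804 + 2653*log(r + 6)/1980 - 73/(54*r + 216) + C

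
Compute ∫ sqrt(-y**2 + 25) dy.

Substitute y = 5·sin(θ), so dy = 5·cos(θ) dθ and the radical becomes sqrt(-y**2 + 25) = 5·cos(θ) by the Pythagorean identity.
Integrate the resulting trig expression in θ, then back-substitute θ = asin(y/5), sin(θ) = y/5, cos(θ) = sqrt(-y**2 + 25)/5 (absorbing any constant into C).

y*sqrt(-y**2 + 25)/2 + 25*asin(y/5)/2 + C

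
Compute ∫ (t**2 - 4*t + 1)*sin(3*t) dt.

-t**2*cos(3*t)/3 + 2*t*sin(3*t)/9 + 4*t*cos(3*t)/3 - 4*sin(3*t)/9 - 7*cos(3*t)/27 + C

Use integration by parts with u = t**2 - 4*t + 1, dv = sin(3*t) dt, so v = -cos(3*t)/3.
Apply parts 2 times (tabular method): alternate signs, differentiate u down to 0, integrate dv up.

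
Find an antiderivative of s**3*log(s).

Use integration by parts with u = log(s), dv = s**3 ds.
Then du = 1/s ds and v = s**4/4.

s**4*log(s)/4 - s**4/16 + C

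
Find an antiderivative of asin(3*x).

Use integration by parts with u = arcsin(3*x), dv = dx.
Then du = 3/sqrt(-9*x**2 + 1) dx.

x*asin(3*x) + sqrt(-9*x**2 + 1)/3 + C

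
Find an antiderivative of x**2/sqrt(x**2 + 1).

Substitute x = tan(θ), so dx = sec(θ)^2 dθ and the radical becomes sqrt(x**2 + 1) = sec(θ) by the Pythagorean identity.
Integrate the resulting trig expression in θ, then back-substitute tan(θ) = x, sec(θ) = sqrt(x**2 + 1) (absorbing any constant into C).

x*sqrt(x**2 + 1)/2 - log(x + sqrt(x**2 + 1))/2 + C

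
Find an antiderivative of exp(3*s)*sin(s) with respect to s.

3*exp(3*s)*sin(s)/10 - exp(3*s)*cos(s)/10 + C

Let I denote the integral. Integrate by parts with u = sin(s), dv = exp(3*s) ds, so v = exp(3*s)/3: I = exp(3*s)*sin(s)/3 − (1/3)·∫ exp(3*s)*cos(s) ds.
Apply parts again with u = cos(s), dv = exp(3*s) ds: ∫ exp(3*s)*cos(s) ds = exp(3*s)*cos(s)/3 + (1/3)·I. Substituting back brings back I: I = exp(3*s)*sin(s)/3 - exp(3*s)*cos(s)/9 − (1/9)·I.
Solving for I: (1 + 1/9)·I equals the remaining terms, so I = (9/10)·(exp(3*s)*sin(s)/3 - exp(3*s)*cos(s)/9).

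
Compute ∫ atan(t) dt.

Use integration by parts with u = arctan(t), dv = dt.
Then du = 1/(t**2 + 1) dt.

t*atan(t) - log(t**2 + 1)/2 + C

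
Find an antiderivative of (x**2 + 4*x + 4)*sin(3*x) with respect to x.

Use integration by parts with u = x**2 + 4*x + 4, dv = sin(3*x) dx, so v = -cos(3*x)/3.
Apply parts 2 times (tabular method): alternate signs, differentiate u down to 0, integrate dv up.

-x**2*cos(3*x)/3 + 2*x*sin(3*x)/9 - 4*x*cos(3*x)/3 + 4*sin(3*x)/9 - 34*cos(3*x)/27 + C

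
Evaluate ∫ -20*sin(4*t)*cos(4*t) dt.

Let u = cos(4*t), so du = (-4*sin(4*t)) dt.
Rewriting, the integral becomes 5·∫ u^1 du = 5·u^2/2.
Substituting back, u = cos(4*t).

5*cos(4*t)**2/2 + C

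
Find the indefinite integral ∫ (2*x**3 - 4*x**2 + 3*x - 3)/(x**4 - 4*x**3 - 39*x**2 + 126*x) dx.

Factor the denominator: x*(x - 7)*(x - 3)*(x + 6).
Partial-fraction decomposition: 199/(234*(x + 6)) - 2/(9*(x - 3)) + 127/(91*(x - 7)) - 1/(42*x).
Integrate each term: A/(x−a) contributes A·log|x−a|.

-log(x)/42 + 127*log(x - 7)/91 - 2*log(x - 3)/9 + 199*log(x + 6)/234 + C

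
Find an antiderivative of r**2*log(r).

Use integration by parts with u = log(r), dv = r**2 dr.
Then du = 1/r dr and v = r**3/3.

r**3*log(r)/3 - r**3/9 + C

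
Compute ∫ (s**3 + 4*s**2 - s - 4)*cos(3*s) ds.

Use integration by parts with u = s**3 + 4*s**2 - s - 4, dv = cos(3*s) ds, so v = sin(3*s)/3.
Apply parts 3 times (tabular method): alternate signs, differentiate u down to 0, integrate dv up.

s**3*sin(3*s)/3 + 4*s**2*sin(3*s)/3 + s**2*cos(3*s)/3 - 5*s*sin(3*s)/9 + 8*s*cos(3*s)/9 - 44*sin(3*s)/27 - 5*cos(3*s)/27 + C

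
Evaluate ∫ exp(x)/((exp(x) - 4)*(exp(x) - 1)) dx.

Let u = e^x, du = e^x dx.
The integral becomes ∫ du/((u-4)(u-1)); decompose into partial fractions.

log(exp(x) - 4)/3 - log(exp(x) - 1)/3 + C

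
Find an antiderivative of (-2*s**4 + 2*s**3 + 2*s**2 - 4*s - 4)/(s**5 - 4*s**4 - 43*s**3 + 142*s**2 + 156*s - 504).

-45*log(s - 7)/26 + 53*log(s - 3)/90 - log(s - 2)/8 + log(s + 2)/20 - 733*log(s + 6)/936 + C

Factor the denominator: (s - 7)*(s - 3)*(s - 2)*(s + 2)*(s + 6).
Partial-fraction decomposition: -733/(936*(s + 6)) + 1/(20*(s + 2)) - 1/(8*(s - 2)) + 53/(90*(s - 3)) - 45/(26*(s - 7)).
Integrate each term: A/(s−a) contributes A·log|s−a|.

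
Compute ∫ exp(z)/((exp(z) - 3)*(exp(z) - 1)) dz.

Let u = e^z, du = e^z dz.
The integral becomes ∫ du/((u-3)(u-1)); decompose into partial fractions.

log(exp(z) - 3)/2 - log(exp(z) - 1)/2 + C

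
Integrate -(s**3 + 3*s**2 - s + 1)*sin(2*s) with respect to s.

Use integration by parts with u = s**3 + 3*s**2 - s + 1, dv = -sin(2*s) ds, so v = cos(2*s)/2.
Apply parts 3 times (tabular method): alternate signs, differentiate u down to 0, integrate dv up.

s**3*cos(2*s)/2 - 3*s**2*sin(2*s)/4 + 3*s**2*cos(2*s)/2 - 3*s*sin(2*s)/2 - 5*s*cos(2*s)/4 + 5*sin(2*s)/8 - cos(2*s)/4 + C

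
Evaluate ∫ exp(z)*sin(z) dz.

exp(z)*sin(z)/2 - exp(z)*cos(z)/2 + C

Let I denote the integral. Integrate by parts with u = sin(z), dv = exp(z) dz, so v = exp(z): I = exp(z)*sin(z) − ∫ exp(z)*cos(z) dz.
Apply parts again with u = cos(z), dv = exp(z) dz: ∫ exp(z)*cos(z) dz = exp(z)*cos(z) + I. Substituting back brings back I: I = exp(z)*sin(z) - exp(z)*cos(z) − I.
Solving for I: (1 + 1)·I equals the remaining terms, so I = (1/2)·(exp(z)*sin(z) - exp(z)*cos(z)).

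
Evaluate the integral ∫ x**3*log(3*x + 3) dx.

Use integration by parts with u = log(3*x + 3), dv = x**3 dx.
Then du = 3/(3*x + 3) dx and v = x**4/4.

x**4*log(3*x + 3)/4 - x**4/16 + x**3/12 - x**2/8 + x/4 - log(x + 1)/4 + C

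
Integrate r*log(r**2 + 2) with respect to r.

r**2*log(r**2 + 2)/2 - r**2/2 + log(r**2 + 2) + C

Let u = r**2 + 2, so du = (2*r) dr.
The integral becomes (1/2)·∫ log(u) du; integrate by parts with u′=log(u), dv′=du.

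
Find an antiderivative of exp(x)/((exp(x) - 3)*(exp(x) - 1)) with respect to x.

Let u = e^x, du = e^x dx.
The integral becomes ∫ du/((u-3)(u-1)); decompose into partial fractions.

log(exp(x) - 3)/2 - log(exp(x) - 1)/2 + C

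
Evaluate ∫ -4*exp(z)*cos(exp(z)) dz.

-4*sin(exp(z)) + C

Let u = exp(z), so du = (exp(z)) dz.
Rewriting, the integral becomes -4·∫ cos(u) du = -4·sin(u).
Substituting back, u = exp(z).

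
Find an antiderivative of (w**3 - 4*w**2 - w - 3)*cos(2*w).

Use integration by parts with u = w**3 - 4*w**2 - w - 3, dv = cos(2*w) dw, so v = sin(2*w)/2.
Apply parts 3 times (tabular method): alternate signs, differentiate u down to 0, integrate dv up.

w**3*sin(2*w)/2 - 2*w**2*sin(2*w) + 3*w**2*cos(2*w)/4 - 5*w*sin(2*w)/4 - 2*w*cos(2*w) - sin(2*w)/2 - 5*cos(2*w)/8 + C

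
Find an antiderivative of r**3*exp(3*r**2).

(3*r**2 - 1)*exp(3*r**2)/18 + C

Let u = r², du = 2r dr; rewrite as (1/2)∫ u^1·exp(3u) du.
Now integrate by parts 1 time.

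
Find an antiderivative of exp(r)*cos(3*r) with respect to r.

3*exp(r)*sin(3*r)/10 + exp(r)*cos(3*r)/10 + C

Let I denote the integral. Integrate by parts with u = cos(3*r), dv = exp(r) dr, so v = exp(r): I = exp(r)*cos(3*r) + 3·∫ exp(r)*sin(3*r) dr.
Apply parts again with u = sin(3*r), dv = exp(r) dr: ∫ exp(r)*sin(3*r) dr = exp(r)*sin(3*r) − 3·I. Substituting back brings back I: I = 3*exp(r)*sin(3*r) + exp(r)*cos(3*r) − 9·I.
Solving for I: (1 + 9)·I equals the remaining terms, so I = (1/10)·(3*exp(r)*sin(3*r) + exp(r)*cos(3*r)).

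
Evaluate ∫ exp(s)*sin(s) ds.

Let I denote the integral. Integrate by parts with u = sin(s), dv = exp(s) ds, so v = exp(s): I = exp(s)*sin(s) − ∫ exp(s)*cos(s) ds.
Apply parts again with u = cos(s), dv = exp(s) ds: ∫ exp(s)*cos(s) ds = exp(s)*cos(s) + I. Substituting back brings back I: I = exp(s)*sin(s) - exp(s)*cos(s) − I.
Solving for I: (1 + 1)·I equals the remaining terms, so I = (1/2)·(exp(s)*sin(s) - exp(s)*cos(s)).

exp(s)*sin(s)/2 - exp(s)*cos(s)/2 + C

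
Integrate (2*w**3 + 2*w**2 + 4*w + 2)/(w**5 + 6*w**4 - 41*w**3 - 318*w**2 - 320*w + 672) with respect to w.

37*log(w - 7)/429 - log(w - 1)/105 + 107*log(w + 4)/110 - 191*log(w + 6)/182 + 1/(w + 4) + C

Factor the denominator: (w - 7)*(w - 1)*(w + 4)**2*(w + 6).
Partial-fraction decomposition: -191/(182*(w + 6)) + 107/(110*(w + 4)) - 1/(w + 4)**2 - 1/(105*(w - 1)) + 37/(429*(w - 7)).
Integrate each term; A/(w−a) gives A·log|w−a|; A/(w−a)² gives −A/(w−a).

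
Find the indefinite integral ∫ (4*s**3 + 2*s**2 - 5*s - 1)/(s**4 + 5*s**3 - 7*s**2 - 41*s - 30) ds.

11*log(s - 3)/16 - log(s + 1)/8 - log(s + 2) + 71*log(s + 5)/16 + C

Factor the denominator: (s - 3)*(s + 1)*(s + 2)*(s + 5).
Partial-fraction decomposition: 71/(16*(s + 5)) - 1/(s + 2) - 1/(8*(s + 1)) + 11/(16*(s - 3)).
Integrate each term: A/(s−a) contributes A·log|s−a|.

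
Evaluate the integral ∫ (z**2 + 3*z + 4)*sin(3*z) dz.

-z**2*cos(3*z)/3 + 2*z*sin(3*z)/9 - z*cos(3*z) + sin(3*z)/3 - 34*cos(3*z)/27 + C

Use integration by parts with u = z**2 + 3*z + 4, dv = sin(3*z) dz, so v = -cos(3*z)/3.
Apply parts 2 times (tabular method): alternate signs, differentiate u down to 0, integrate dv up.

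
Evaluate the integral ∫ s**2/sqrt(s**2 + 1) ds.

Substitute s = tan(θ), so ds = sec(θ)^2 dθ and the radical becomes sqrt(s**2 + 1) = sec(θ) by the Pythagorean identity.
Integrate the resulting trig expression in θ, then back-substitute tan(θ) = s, sec(θ) = sqrt(s**2 + 1) (absorbing any constant into C).

s*sqrt(s**2 + 1)/2 - log(s + sqrt(s**2 + 1))/2 + C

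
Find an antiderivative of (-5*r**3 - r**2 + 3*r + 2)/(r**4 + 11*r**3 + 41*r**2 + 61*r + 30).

Factor the denominator: (r + 1)*(r + 2)*(r + 3)*(r + 5).
Partial-fraction decomposition: -587/(24*(r + 5)) + 119/(4*(r + 3)) - 32/(3*(r + 2)) + 3/(8*(r + 1)).
Integrate each term: A/(r−a) contributes A·log|r−a|.

3*log(r + 1)/8 - 32*log(r + 2)/3 + 119*log(r + 3)/4 - 587*log(r + 5)/24 + C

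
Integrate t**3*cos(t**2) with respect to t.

Let u = t², du = 2t dt; rewrite as (1/2)∫ u^1·cos(1u) du.
Now integrate by parts 1 time.

t**2*sin(t**2)/2 + cos(t**2)/2 + C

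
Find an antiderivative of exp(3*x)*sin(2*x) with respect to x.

3*exp(3*x)*sin(2*x)/13 - 2*exp(3*x)*cos(2*x)/13 + C

Let I denote the integral. Integrate by parts with u = sin(2*x), dv = exp(3*x) dx, so v = exp(3*x)/3: I = exp(3*x)*sin(2*x)/3 − (2/3)·∫ exp(3*x)*cos(2*x) dx.
Apply parts again with u = cos(2*x), dv = exp(3*x) dx: ∫ exp(3*x)*cos(2*x) dx = exp(3*x)*cos(2*x)/3 + (2/3)·I. Substituting back brings back I: I = exp(3*x)*sin(2*x)/3 - 2*exp(3*x)*cos(2*x)/9 − (4/9)·I.
Solving for I: (1 + 4/9)·I equals the remaining terms, so I = (9/13)·(exp(3*x)*sin(2*x)/3 - 2*exp(3*x)*cos(2*x)/9).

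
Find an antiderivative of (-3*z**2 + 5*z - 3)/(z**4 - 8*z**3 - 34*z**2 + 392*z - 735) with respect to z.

Factor the denominator: (z - 7)*(z - 5)*(z - 3)*(z + 7).
Partial-fraction decomposition: 37/(336*(z + 7)) - 3/(16*(z - 3)) + 53/(48*(z - 5)) - 115/(112*(z - 7)).
Integrate each term: A/(z−a) contributes A·log|z−a|.

-115*log(z - 7)/112 + 53*log(z - 5)/48 - 3*log(z - 3)/16 + 37*log(z + 7)/336 + C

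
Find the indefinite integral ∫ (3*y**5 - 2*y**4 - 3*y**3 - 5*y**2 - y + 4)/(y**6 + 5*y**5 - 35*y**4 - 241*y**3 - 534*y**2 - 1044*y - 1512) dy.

Factor the denominator: (y - 7)*(y + 3)**2*(y + 6)*(y**2 + 4).
Partial-fraction decomposition: -(7201*y + 32334)/(179140*(y**2 + 4)) + 12721/(2340*(y + 6)) - 231169/(76050*(y + 3)) + 424/(195*(y + 3)**2) + 22171/(34450*(y - 7)).
Integrate each term; A/(y−a) gives A·log|y−a|; the (By+D)/(y²+p²) term gives a log and an atan.

22171*log(y - 7)/34450 - 231169*log(y + 3)/76050 + 12721*log(y + 6)/2340 - 7201*log(y**2 + 4)/358280 - 16167*atan(y/2)/179140 - 424/(195*y + 585) + C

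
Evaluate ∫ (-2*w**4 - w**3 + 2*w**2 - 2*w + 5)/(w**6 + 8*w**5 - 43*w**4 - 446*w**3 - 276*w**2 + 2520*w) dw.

Factor the denominator: w*(w - 7)*(w - 2)*(w + 5)*(w + 6)**2.
Partial-fraction decomposition: -479221/(194688*(w + 6)) - 2287/(624*(w + 6)**2) + 53/(21*(w + 5)) + 31/(4480*(w - 2)) - 1264/(17745*(w - 7)) + 1/(504*w).
Integrate each term; A/(w−a) gives A·log|w−a|; A/(w−a)² gives −A/(w−a).

log(w)/504 - 1264*log(w - 7)/17745 + 31*log(w - 2)/4480 + 53*log(w + 5)/21 - 479221*log(w + 6)/194688 + 2287/(624*w + 3744) + C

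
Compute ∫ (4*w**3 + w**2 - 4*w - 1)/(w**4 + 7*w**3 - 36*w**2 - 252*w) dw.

log(w)/252 + 875*log(w - 6)/936 - 805*log(w + 6)/72 + 1296*log(w + 7)/91 + C

Factor the denominator: w*(w - 6)*(w + 6)*(w + 7).
Partial-fraction decomposition: 1296/(91*(w + 7)) - 805/(72*(w + 6)) + 875/(936*(w - 6)) + 1/(252*w).
Integrate each term: A/(w−a) contributes A·log|w−a|.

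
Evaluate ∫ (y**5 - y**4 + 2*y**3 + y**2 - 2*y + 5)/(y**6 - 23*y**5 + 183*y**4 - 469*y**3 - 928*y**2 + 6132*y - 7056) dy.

-22961*log(y - 7)/250 + 6941*log(y - 6)/72 - 101*log(y - 4)/28 + 37*log(y - 2)/1000 + 179*log(y + 3)/15750 - 2522/(25*y - 175) + C

Factor the denominator: (y - 7)**2*(y - 6)*(y - 4)*(y - 2)*(y + 3).
Partial-fraction decomposition: 179/(15750*(y + 3)) + 37/(1000*(y - 2)) - 101/(28*(y - 4)) + 6941/(72*(y - 6)) - 22961/(250*(y - 7)) + 2522/(25*(y - 7)**2).
Integrate each term; A/(y−a) gives A·log|y−a|; A/(y−a)² gives −A/(y−a).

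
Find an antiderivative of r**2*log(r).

r**3*log(r)/3 - r**3/9 + C

Use integration by parts with u = log(r), dv = r**2 dr.
Then du = 1/r dr and v = r**3/3.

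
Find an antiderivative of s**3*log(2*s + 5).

Use integration by parts with u = log(2*s + 5), dv = s**3 ds.
Then du = 2/(2*s + 5) ds and v = s**4/4.

s**4*log(2*s + 5)/4 - s**4/16 + 5*s**3/24 - 25*s**2/32 + 125*s/32 - 625*log(2*s + 5)/64 + C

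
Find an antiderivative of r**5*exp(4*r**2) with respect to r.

(8*r**4 - 4*r**2 + 1)*exp(4*r**2)/64 + C

Let u = r², du = 2r dr; rewrite as (1/2)∫ u^2·exp(4u) du.
Now integrate by parts 2 times.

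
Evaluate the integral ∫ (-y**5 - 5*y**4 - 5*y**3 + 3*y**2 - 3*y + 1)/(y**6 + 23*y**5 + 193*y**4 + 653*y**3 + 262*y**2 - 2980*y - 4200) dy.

-145*log(y - 2)/14112 - 11*log(y + 2)/720 - 37087*log(y + 5)/882 + 2503*log(y + 6)/32 - 3343*log(y + 7)/90 - 358/(21*y + 105) + C

Factor the denominator: (y - 2)*(y + 2)*(y + 5)**2*(y + 6)*(y + 7).
Partial-fraction decomposition: -3343/(90*(y + 7)) + 2503/(32*(y + 6)) - 37087/(882*(y + 5)) + 358/(21*(y + 5)**2) - 11/(720*(y + 2)) - 145/(14112*(y - 2)).
Integrate each term; A/(y−a) gives A·log|y−a|; A/(y−a)² gives −A/(y−a).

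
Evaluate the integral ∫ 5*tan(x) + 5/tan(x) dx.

Let u = tan(x), so du = (tan(x)**2 + 1) dx.
Rewriting, the integral becomes 5·∫ 1/u du = 5·log(u).
Substituting back, u = tan(x).

5*log(tan(x)) + C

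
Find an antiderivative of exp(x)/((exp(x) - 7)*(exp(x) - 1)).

log(exp(x) - 7)/6 - log(exp(x) - 1)/6 + C

Let u = e^x, du = e^x dx.
The integral becomes ∫ du/((u-1)(u-7)); decompose into partial fractions.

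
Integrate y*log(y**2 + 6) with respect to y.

y**2*log(y**2 + 6)/2 - y**2/2 + 3*log(y**2 + 6) + C

Let u = y**2 + 6, so du = (2*y) dy.
The integral becomes (1/2)·∫ log(u) du; integrate by parts with u′=log(u), dv′=du.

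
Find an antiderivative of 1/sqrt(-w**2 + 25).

Substitute w = 5·sin(θ), so dw = 5·cos(θ) dθ and the radical becomes sqrt(-w**2 + 25) = 5·cos(θ) by the Pythagorean identity.
Integrate the resulting trig expression in θ, then back-substitute θ = asin(w/5), sin(θ) = w/5, cos(θ) = sqrt(-w**2 + 25)/5 (absorbing any constant into C).

asin(w/5) + C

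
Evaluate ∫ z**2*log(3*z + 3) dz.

z**3*log(3*z + 3)/3 - z**3/9 + z**2/6 - z/3 + log(z + 1)/3 + C

Use integration by parts with u = log(3*z + 3), dv = z**2 dz.
Then du = 3/(3*z + 3) dz and v = z**3/3.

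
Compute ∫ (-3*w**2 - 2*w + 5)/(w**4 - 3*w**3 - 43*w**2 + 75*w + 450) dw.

-115*log(w - 6)/99 + log(w - 5) - log(w + 3)/9 + 3*log(w + 5)/11 + C

Factor the denominator: (w - 6)*(w - 5)*(w + 3)*(w + 5).
Partial-fraction decomposition: 3/(11*(w + 5)) - 1/(9*(w + 3)) + 1/(w - 5) - 115/(99*(w - 6)).
Integrate each term: A/(w−a) contributes A·log|w−a|.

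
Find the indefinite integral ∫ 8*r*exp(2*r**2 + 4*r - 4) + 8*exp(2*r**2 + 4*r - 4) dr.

Let u = 2*r**2 + 4*r - 4, so du = (4*r + 4) dr.
Rewriting, the integral becomes 2·∫ e^u du = 2·e^u.
Substituting back, u = 2*r**2 + 4*r - 4.

2*exp(2*r**2 + 4*r - 4) + C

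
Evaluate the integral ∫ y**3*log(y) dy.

Use integration by parts with u = log(y), dv = y**3 dy.
Then du = 1/y dy and v = y**4/4.

y**4*log(y)/4 - y**4/16 + C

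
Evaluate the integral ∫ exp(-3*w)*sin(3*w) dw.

Let I denote the integral. Integrate by parts with u = sin(3*w), dv = exp(-3*w) dw, so v = -exp(-3*w)/3: I = -exp(-3*w)*sin(3*w)/3 + ∫ exp(-3*w)*cos(3*w) dw.
Apply parts again with u = cos(3*w), dv = exp(-3*w) dw: ∫ exp(-3*w)*cos(3*w) dw = -exp(-3*w)*cos(3*w)/3 − I. Substituting back brings back I: I = -exp(-3*w)*sin(3*w)/3 - exp(-3*w)*cos(3*w)/3 − I.
Solving for I: (1 + 1)·I equals the remaining terms, so I = (1/2)·(-exp(-3*w)*sin(3*w)/3 - exp(-3*w)*cos(3*w)/3).

-exp(-3*w)*sin(3*w)/6 - exp(-3*w)*cos(3*w)/6 + C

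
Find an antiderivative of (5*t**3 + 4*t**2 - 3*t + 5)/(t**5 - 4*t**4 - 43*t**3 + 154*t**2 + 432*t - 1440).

Factor the denominator: (t - 6)*(t - 4)*(t - 3)*(t + 4)*(t + 5).
Partial-fraction decomposition: -505/(792*(t + 5)) + 239/(560*(t + 4)) + 167/(168*(t - 3)) - 377/(144*(t - 4)) + 1211/(660*(t - 6)).
Integrate each term: A/(t−a) contributes A·log|t−a|.

1211*log(t - 6)/660 - 377*log(t - 4)/144 + 167*log(t - 3)/168 + 239*log(t + 4)/560 - 505*log(t + 5)/792 + C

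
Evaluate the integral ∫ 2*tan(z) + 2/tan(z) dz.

Let u = tan(z), so du = (tan(z)**2 + 1) dz.
Rewriting, the integral becomes 2·∫ 1/u du = 2·log(u).
Substituting back, u = tan(z).

2*log(tan(z)) + C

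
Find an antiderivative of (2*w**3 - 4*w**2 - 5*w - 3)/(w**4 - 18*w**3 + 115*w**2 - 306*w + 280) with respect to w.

226*log(w - 7)/15 - 61*log(w - 5)/3 + 41*log(w - 4)/6 + 13*log(w - 2)/30 + C

Factor the denominator: (w - 7)*(w - 5)*(w - 4)*(w - 2).
Partial-fraction decomposition: 13/(30*(w - 2)) + 41/(6*(w - 4)) - 61/(3*(w - 5)) + 226/(15*(w - 7)).
Integrate each term: A/(w−a) contributes A·log|w−a|.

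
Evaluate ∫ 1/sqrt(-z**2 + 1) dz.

Substitute z = sin(θ), so dz = cos(θ) dθ and the radical becomes sqrt(-z**2 + 1) = cos(θ) by the Pythagorean identity.
Integrate the resulting trig expression in θ, then back-substitute θ = asin(z), sin(θ) = z, cos(θ) = sqrt(-z**2 + 1) (absorbing any constant into C).

asin(z) + C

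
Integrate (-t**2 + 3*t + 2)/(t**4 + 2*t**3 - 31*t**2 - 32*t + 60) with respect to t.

Factor the denominator: (t - 5)*(t - 1)*(t + 2)*(t + 6).
Partial-fraction decomposition: 13/(77*(t + 6)) - 2/(21*(t + 2)) - 1/(21*(t - 1)) - 2/(77*(t - 5)).
Integrate each term: A/(t−a) contributes A·log|t−a|.

-2*log(t - 5)/77 - log(t - 1)/21 - 2*log(t + 2)/21 + 13*log(t + 6)/77 + C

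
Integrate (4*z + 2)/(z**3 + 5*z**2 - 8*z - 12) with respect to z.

5*log(z - 2)/12 + 2*log(z + 1)/15 - 11*log(z + 6)/20 + C

Factor the denominator: (z - 2)*(z + 1)*(z + 6).
Partial-fraction decomposition: -11/(20*(z + 6)) + 2/(15*(z + 1)) + 5/(12*(z - 2)).
Integrate each term: A/(z−a) contributes A·log|z−a|.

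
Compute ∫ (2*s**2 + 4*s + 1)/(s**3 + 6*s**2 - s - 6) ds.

Factor the denominator: (s - 1)*(s + 1)*(s + 6).
Partial-fraction decomposition: 7/(5*(s + 6)) + 1/(10*(s + 1)) + 1/(2*(s - 1)).
Integrate each term: A/(s−a) contributes A·log|s−a|.

log(s - 1)/2 + log(s + 1)/10 + 7*log(s + 6)/5 + C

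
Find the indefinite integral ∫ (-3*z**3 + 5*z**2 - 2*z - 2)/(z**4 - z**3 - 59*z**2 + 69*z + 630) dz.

-482*log(z - 6)/117 + 131*log(z - 5)/48 + 65*log(z + 3)/144 - 643*log(z + 7)/312 + C

Factor the denominator: (z - 6)*(z - 5)*(z + 3)*(z + 7).
Partial-fraction decomposition: -643/(312*(z + 7)) + 65/(144*(z + 3)) + 131/(48*(z - 5)) - 482/(117*(z - 6)).
Integrate each term: A/(z−a) contributes A·log|z−a|.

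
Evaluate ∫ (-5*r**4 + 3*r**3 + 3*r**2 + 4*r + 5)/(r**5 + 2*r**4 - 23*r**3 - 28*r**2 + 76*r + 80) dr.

-1019*log(r - 4)/540 + 31*log(r - 2)/168 - log(r + 1)/15 + 95*log(r + 2)/72 - 860*log(r + 5)/189 + C

Factor the denominator: (r - 4)*(r - 2)*(r + 1)*(r + 2)*(r + 5).
Partial-fraction decomposition: -860/(189*(r + 5)) + 95/(72*(r + 2)) - 1/(15*(r + 1)) + 31/(168*(r - 2)) - 1019/(540*(r - 4)).
Integrate each term: A/(r−a) contributes A·log|r−a|.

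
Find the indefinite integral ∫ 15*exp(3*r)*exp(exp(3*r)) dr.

5*exp(exp(3*r)) + C

Let u = exp(3*r), so du = (3*exp(3*r)) dr.
Rewriting, the integral becomes 5·∫ e^u du = 5·e^u.
Substituting back, u = exp(3*r).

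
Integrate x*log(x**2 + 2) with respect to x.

x**2*log(x**2 + 2)/2 - x**2/2 + log(x**2 + 2) + C

Let u = x**2 + 2, so du = (2*x) dx.
The integral becomes (1/2)·∫ log(u) du; integrate by parts with u′=log(u), dv′=du.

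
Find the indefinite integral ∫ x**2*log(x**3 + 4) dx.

x**3*log(x**3 + 4)/3 - x**3/3 + 4*log(x**3 + 4)/3 + C

Let u = x**3 + 4, so du = (3*x**2) dx.
The integral becomes (1/3)·∫ log(u) du; integrate by parts with u′=log(u), dv′=du.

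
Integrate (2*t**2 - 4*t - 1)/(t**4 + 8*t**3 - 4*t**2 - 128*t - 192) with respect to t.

Factor the denominator: (t - 4)*(t + 2)*(t + 4)*(t + 6).
Partial-fraction decomposition: -19/(16*(t + 6)) + 47/(32*(t + 4)) - 5/(16*(t + 2)) + 1/(32*(t - 4)).
Integrate each term: A/(t−a) contributes A·log|t−a|.

log(t - 4)/32 - 5*log(t + 2)/16 + 47*log(t + 4)/32 - 19*log(t + 6)/16 + C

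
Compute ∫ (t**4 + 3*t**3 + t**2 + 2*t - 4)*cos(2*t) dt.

Use integration by parts with u = t**4 + 3*t**3 + t**2 + 2*t - 4, dv = cos(2*t) dt, so v = sin(2*t)/2.
Apply parts 4 times (tabular method): alternate signs, differentiate u down to 0, integrate dv up.

t**4*sin(2*t)/2 + 3*t**3*sin(2*t)/2 + t**3*cos(2*t) - t**2*sin(2*t) + 9*t**2*cos(2*t)/4 - 5*t*sin(2*t)/4 - t*cos(2*t) - 3*sin(2*t)/2 - 5*cos(2*t)/8 + C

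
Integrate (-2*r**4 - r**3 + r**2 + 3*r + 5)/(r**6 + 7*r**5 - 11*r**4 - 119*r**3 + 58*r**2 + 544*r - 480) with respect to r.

-83*log(r - 3)/392 + 25*log(r - 2)/252 + log(r - 1)/50 - 141607*log(r + 4)/44100 + 185*log(r + 5)/56 - 439/(210*r + 840) + C

Factor the denominator: (r - 3)*(r - 2)*(r - 1)*(r + 4)**2*(r + 5).
Partial-fraction decomposition: 185/(56*(r + 5)) - 141607/(44100*(r + 4)) + 439/(210*(r + 4)**2) + 1/(50*(r - 1)) + 25/(252*(r - 2)) - 83/(392*(r - 3)).
Integrate each term; A/(r−a) gives A·log|r−a|; A/(r−a)² gives −A/(r−a).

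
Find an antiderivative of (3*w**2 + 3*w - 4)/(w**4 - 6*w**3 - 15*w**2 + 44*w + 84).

Factor the denominator: (w - 7)*(w - 3)*(w + 2)**2.
Partial-fraction decomposition: -377/(2025*(w + 2)) + 2/(45*(w + 2)**2) - 8/(25*(w - 3)) + 41/(81*(w - 7)).
Integrate each term; A/(w−a) gives A·log|w−a|; A/(w−a)² gives −A/(w−a).

41*log(w - 7)/81 - 8*log(w - 3)/25 - 377*log(w + 2)/2025 - 2/(45*w + 90) + C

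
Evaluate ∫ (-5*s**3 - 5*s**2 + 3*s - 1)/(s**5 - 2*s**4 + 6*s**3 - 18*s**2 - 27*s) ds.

Factor the denominator: s*(s - 3)*(s + 1)*(s**2 + 9).
Partial-fraction decomposition: 2*(58*s - 183)/(135*(s**2 + 9)) - 1/(10*(s + 1)) - 43/(54*(s - 3)) + 1/(27*s).
Integrate each term; A/(s−a) gives A·log|s−a|; the (Bs+D)/(s²+p²) term gives a log and an atan.

log(s)/27 - 43*log(s - 3)/54 - log(s + 1)/10 + 58*log(s**2 + 9)/135 - 122*atan(s/3)/135 + C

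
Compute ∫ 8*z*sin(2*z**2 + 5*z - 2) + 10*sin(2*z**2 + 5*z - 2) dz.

-2*cos(2*z**2 + 5*z - 2) + C

Let u = 2*z**2 + 5*z - 2, so du = (4*z + 5) dz.
Rewriting, the integral becomes 2·∫ sin(u) du = 2·-cos(u).
Substituting back, u = 2*z**2 + 5*z - 2.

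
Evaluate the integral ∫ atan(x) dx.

x*atan(x) - log(x**2 + 1)/2 + C

Use integration by parts with u = arctan(x), dv = dx.
Then du = 1/(x**2 + 1) dx.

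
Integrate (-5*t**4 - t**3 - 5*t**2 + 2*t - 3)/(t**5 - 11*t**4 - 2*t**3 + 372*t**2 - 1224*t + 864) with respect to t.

Factor the denominator: (t - 6)**2*(t - 4)*(t - 1)*(t + 6).
Partial-fraction decomposition: -2153/(3360*(t + 6)) + 4/(175*(t - 1)) - 473/(40*(t - 4)) + 17863/(2400*(t - 6)) - 2289/(40*(t - 6)**2).
Integrate each term; A/(t−a) gives A·log|t−a|; A/(t−a)² gives −A/(t−a).

17863*log(t - 6)/2400 - 473*log(t - 4)/40 + 4*log(t - 1)/175 - 2153*log(t + 6)/3360 + 2289/(40*t - 240) + C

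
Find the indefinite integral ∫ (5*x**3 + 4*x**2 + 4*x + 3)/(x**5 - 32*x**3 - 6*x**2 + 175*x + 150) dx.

Factor the denominator: (x - 5)*(x - 3)*(x + 1)*(x + 2)*(x + 5).
Partial-fraction decomposition: -271/(480*(x + 5)) + 29/(105*(x + 2)) - 1/(48*(x + 1)) - 93/(160*(x - 3)) + 187/(210*(x - 5)).
Integrate each term: A/(x−a) contributes A·log|x−a|.

187*log(x - 5)/210 - 93*log(x - 3)/160 - log(x + 1)/48 + 29*log(x + 2)/105 - 271*log(x + 5)/480 + C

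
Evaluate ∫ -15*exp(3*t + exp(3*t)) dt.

-5*exp(exp(3*t)) + C

Let u = exp(3*t), so du = (3*exp(3*t)) dt.
Rewriting, the integral becomes -5·∫ e^u du = -5·e^u.
Substituting back, u = exp(3*t).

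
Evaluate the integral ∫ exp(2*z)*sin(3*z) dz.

Let I denote the integral. Integrate by parts with u = sin(3*z), dv = exp(2*z) dz, so v = exp(2*z)/2: I = exp(2*z)*sin(3*z)/2 − (3/2)·∫ exp(2*z)*cos(3*z) dz.
Apply parts again with u = cos(3*z), dv = exp(2*z) dz: ∫ exp(2*z)*cos(3*z) dz = exp(2*z)*cos(3*z)/2 + (3/2)·I. Substituting back brings back I: I = exp(2*z)*sin(3*z)/2 - 3*exp(2*z)*cos(3*z)/4 − (9/4)·I.
Solving for I: (1 + 9/4)·I equals the remaining terms, so I = (4/13)·(exp(2*z)*sin(3*z)/2 - 3*exp(2*z)*cos(3*z)/4).

2*exp(2*z)*sin(3*z)/13 - 3*exp(2*z)*cos(3*z)/13 + C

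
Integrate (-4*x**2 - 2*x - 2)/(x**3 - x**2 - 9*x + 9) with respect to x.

-11*log(x - 3)/3 + log(x - 1) - 4*log(x + 3)/3 + C

Factor the denominator: (x - 3)*(x - 1)*(x + 3).
Partial-fraction decomposition: -4/(3*(x + 3)) + 1/(x - 1) - 11/(3*(x - 3)).
Integrate each term: A/(x−a) contributes A·log|x−a|.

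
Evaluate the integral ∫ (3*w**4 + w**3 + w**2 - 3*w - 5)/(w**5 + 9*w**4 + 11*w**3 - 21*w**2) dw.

118*log(w)/441 - 3*log(w - 1)/32 - 229*log(w + 3)/144 + 6925*log(w + 7)/1568 - 5/(21*w) + C

Factor the denominator: w**2*(w - 1)*(w + 3)*(w + 7).
Partial-fraction decomposition: 6925/(1568*(w + 7)) - 229/(144*(w + 3)) - 3/(32*(w - 1)) + 118/(441*w) + 5/(21*w**2).
Integrate each term; A/(w−a) gives A·log|w−a|; A/(w−a)² gives −A/(w−a).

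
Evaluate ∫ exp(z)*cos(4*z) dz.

4*exp(z)*sin(4*z)/17 + exp(z)*cos(4*z)/17 + C

Let I denote the integral. Integrate by parts with u = cos(4*z), dv = exp(z) dz, so v = exp(z): I = exp(z)*cos(4*z) + 4·∫ exp(z)*sin(4*z) dz.
Apply parts again with u = sin(4*z), dv = exp(z) dz: ∫ exp(z)*sin(4*z) dz = exp(z)*sin(4*z) − 4·I. Substituting back brings back I: I = 4*exp(z)*sin(4*z) + exp(z)*cos(4*z) − 16·I.
Solving for I: (1 + 16)·I equals the remaining terms, so I = (1/17)·(4*exp(z)*sin(4*z) + exp(z)*cos(4*z)).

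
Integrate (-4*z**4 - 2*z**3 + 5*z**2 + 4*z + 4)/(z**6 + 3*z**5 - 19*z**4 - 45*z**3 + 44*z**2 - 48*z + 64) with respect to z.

-263*log(z - 4)/816 - 7*log(z - 1)/150 + 39653*log(z + 4)/115600 + 15*log(z**2 + 1)/1156 - 43*atan(z)/578 + 207/(170*z + 680) + C

Factor the denominator: (z - 4)*(z - 1)*(z + 4)**2*(z**2 + 1).
Partial-fraction decomposition: (15*z - 43)/(578*(z**2 + 1)) + 39653/(115600*(z + 4)) - 207/(170*(z + 4)**2) - 7/(150*(z - 1)) - 263/(816*(z - 4)).
Integrate each term; A/(z−a) gives A·log|z−a|; the (Bz+D)/(z²+p²) term gives a log and an atan.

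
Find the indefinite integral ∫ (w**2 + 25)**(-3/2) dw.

Substitute w = 5·tan(θ), so dw = 5·sec(θ)^2 dθ and the radical becomes sqrt(w**2 + 25) = 5·sec(θ) by the Pythagorean identity.
Integrate the resulting trig expression in θ, then back-substitute tan(θ) = w/5, sec(θ) = sqrt(w**2 + 25)/5 (absorbing any constant into C).

w/(25*sqrt(w**2 + 25)) + C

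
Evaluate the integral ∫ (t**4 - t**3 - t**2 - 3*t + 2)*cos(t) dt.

Use integration by parts with u = t**4 - t**3 - t**2 - 3*t + 2, dv = cos(t) dt, so v = sin(t).
Apply parts 4 times (tabular method): alternate signs, differentiate u down to 0, integrate dv up.

t**4*sin(t) - t**3*sin(t) + 4*t**3*cos(t) - 13*t**2*sin(t) - 3*t**2*cos(t) + 3*t*sin(t) - 26*t*cos(t) + 28*sin(t) + 3*cos(t) + C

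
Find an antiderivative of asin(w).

Use integration by parts with u = arcsin(w), dv = dw.
Then du = 1/sqrt(-w**2 + 1) dw.

w*asin(w) + sqrt(-w**2 + 1) + C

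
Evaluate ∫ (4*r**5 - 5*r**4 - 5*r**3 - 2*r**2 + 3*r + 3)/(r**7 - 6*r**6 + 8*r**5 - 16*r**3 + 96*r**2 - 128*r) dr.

-3*log(r)/128 + 2479*log(r - 4)/1920 - 353*log(r - 2)/512 - 179*log(r + 2)/1536 - 591*log(r**2 + 4)/2560 + 33*atan(r/2)/1280 + 9/(128*r - 256) + C

Factor the denominator: r*(r - 4)*(r - 2)**2*(r + 2)*(r**2 + 4).
Partial-fraction decomposition: -3*(197*r - 22)/(1280*(r**2 + 4)) - 179/(1536*(r + 2)) - 353/(512*(r - 2)) - 9/(128*(r - 2)**2) + 2479/(1920*(r - 4)) - 3/(128*r).
Integrate each term; A/(r−a) gives A·log|r−a|; the (Br+D)/(r²+p²) term gives a log and an atan.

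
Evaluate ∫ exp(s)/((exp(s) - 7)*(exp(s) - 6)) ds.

log(exp(s) - 7) - log(exp(s) - 6) + C

Let u = e^s, du = e^s ds.
The integral becomes ∫ du/((u-6)(u-7)); decompose into partial fractions.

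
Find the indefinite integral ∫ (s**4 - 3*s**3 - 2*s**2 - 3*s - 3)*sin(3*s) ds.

Use integration by parts with u = s**4 - 3*s**3 - 2*s**2 - 3*s - 3, dv = sin(3*s) ds, so v = -cos(3*s)/3.
Apply parts 4 times (tabular method): alternate signs, differentiate u down to 0, integrate dv up.

-s**4*cos(3*s)/3 + 4*s**3*sin(3*s)/9 + s**3*cos(3*s) - s**2*sin(3*s) + 10*s**2*cos(3*s)/9 - 20*s*sin(3*s)/27 + s*cos(3*s)/3 - sin(3*s)/9 + 61*cos(3*s)/81 + C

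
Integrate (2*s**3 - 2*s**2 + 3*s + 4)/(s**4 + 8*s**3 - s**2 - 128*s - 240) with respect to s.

Factor the denominator: (s - 4)*(s + 3)*(s + 4)*(s + 5).
Partial-fraction decomposition: 311/(18*(s + 5)) - 21/(s + 4) + 11/(2*(s + 3)) + 2/(9*(s - 4)).
Integrate each term: A/(s−a) contributes A·log|s−a|.

2*log(s - 4)/9 + 11*log(s + 3)/2 - 21*log(s + 4) + 311*log(s + 5)/18 + C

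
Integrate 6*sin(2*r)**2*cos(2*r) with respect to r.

sin(2*r)**3 + C

Let u = sin(2*r), so du = (2*cos(2*r)) dr.
Rewriting, the integral becomes 3·∫ u^2 du = 3·u^3/3.
Substituting back, u = sin(2*r).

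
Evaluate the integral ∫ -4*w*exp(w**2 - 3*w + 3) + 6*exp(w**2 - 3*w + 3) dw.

-2*exp(w**2 - 3*w + 3) + C

Let u = w**2 - 3*w + 3, so du = (2*w - 3) dw.
Rewriting, the integral becomes -2·∫ e^u du = -2·e^u.
Substituting back, u = w**2 - 3*w + 3.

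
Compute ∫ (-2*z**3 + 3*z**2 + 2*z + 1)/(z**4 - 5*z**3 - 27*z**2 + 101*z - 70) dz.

Factor the denominator: (z - 7)*(z - 2)*(z - 1)*(z + 5).
Partial-fraction decomposition: -79/(126*(z + 5)) + 1/(9*(z - 1)) - 1/(35*(z - 2)) - 131/(90*(z - 7)).
Integrate each term: A/(z−a) contributes A·log|z−a|.

-131*log(z - 7)/90 - log(z - 2)/35 + log(z - 1)/9 - 79*log(z + 5)/126 + C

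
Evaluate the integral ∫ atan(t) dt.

t*atan(t) - log(t**2 + 1)/2 + C

Use integration by parts with u = arctan(t), dv = dt.
Then du = 1/(t**2 + 1) dt.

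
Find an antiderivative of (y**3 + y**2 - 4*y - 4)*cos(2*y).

y**3*sin(2*y)/2 + y**2*sin(2*y)/2 + 3*y**2*cos(2*y)/4 - 11*y*sin(2*y)/4 + y*cos(2*y)/2 - 9*sin(2*y)/4 - 11*cos(2*y)/8 + C

Use integration by parts with u = y**3 + y**2 - 4*y - 4, dv = cos(2*y) dy, so v = sin(2*y)/2.
Apply parts 3 times (tabular method): alternate signs, differentiate u down to 0, integrate dv up.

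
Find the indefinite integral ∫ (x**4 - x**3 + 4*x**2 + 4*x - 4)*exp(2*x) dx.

(4*x**4 - 12*x**3 + 34*x**2 - 18*x - 7)*exp(2*x)/8 + C

Use integration by parts with u = x**4 - x**3 + 4*x**2 + 4*x - 4, dv = exp(2*x) dx, so v = exp(2*x)/2.
Apply parts 4 times (tabular method): alternate signs, differentiate u down to 0, integrate dv up.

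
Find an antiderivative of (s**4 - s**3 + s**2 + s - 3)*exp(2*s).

(4*s**4 - 12*s**3 + 22*s**2 - 18*s - 3)*exp(2*s)/8 + C

Use integration by parts with u = s**4 - s**3 + s**2 + s - 3, dv = exp(2*s) ds, so v = exp(2*s)/2.
Apply parts 4 times (tabular method): alternate signs, differentiate u down to 0, integrate dv up.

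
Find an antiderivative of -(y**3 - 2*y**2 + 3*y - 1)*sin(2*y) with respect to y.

Use integration by parts with u = y**3 - 2*y**2 + 3*y - 1, dv = -sin(2*y) dy, so v = cos(2*y)/2.
Apply parts 3 times (tabular method): alternate signs, differentiate u down to 0, integrate dv up.

y**3*cos(2*y)/2 - 3*y**2*sin(2*y)/4 - y**2*cos(2*y) + y*sin(2*y) + 3*y*cos(2*y)/4 - 3*sin(2*y)/8 + C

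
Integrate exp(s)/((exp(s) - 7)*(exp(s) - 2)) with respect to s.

Let u = e^s, du = e^s ds.
The integral becomes ∫ du/((u-2)(u-7)); decompose into partial fractions.

log(exp(s) - 7)/5 - log(exp(s) - 2)/5 + C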